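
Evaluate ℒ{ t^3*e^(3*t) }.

L{t^3} = 3!/s^4 = 6/s^4.
By the first shifting theorem, multiplying by e^(3t) replaces s with s - 3.

6/(s - 3)^4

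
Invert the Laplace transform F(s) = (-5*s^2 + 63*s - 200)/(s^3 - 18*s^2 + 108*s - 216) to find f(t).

Factor the denominator: s^3 - 18*s^2 + 108*s - 216 = (s - 6)^3.
Partial fraction decomposition gives [-5/(s - 6)] + [3/(s - 6)^2] + [-2/(s - 6)^3].
Invert each term: -5/(s - 6) ↔ -5e^(6t); 3/(s - 6)^2 ↔ 3t·e^(6t); -2/(s - 6)^3 ↔ (-1)t^2·e^(6t).

f(t) = -t^2*exp(6*t) + 3*t*exp(6*t) - 5*exp(6*t)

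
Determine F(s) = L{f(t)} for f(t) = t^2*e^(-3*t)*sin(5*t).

L{sin(5t)} = 5/(s^2 + 25).
Multiplying by e^(-3t) shifts s → s + 3, so L{e^(-3*t)*sin(5*t)} = 5/((s + 3)^2 + 25).
Then apply L{t^2·g(t)} = (-1)^2 d^2/ds^2[G(s)] with G(s) = 5/((s + 3)^2 + 25):
differentiating 2 times and applying the sign gives 10*(3*s^2 + 18*s + 2)/(s^2 + 6*s + 34)^3.

F(s) = 10*(3*s^2 + 18*s + 2)/(s^2 + 6*s + 34)^3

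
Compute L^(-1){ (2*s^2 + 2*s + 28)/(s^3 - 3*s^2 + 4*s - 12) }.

4*exp(3*t) - 2*sin(2*t) - 2*cos(2*t)

Factor the denominator: s^3 - 3*s^2 + 4*s - 12 = (s - 3)*(s^2 + 4).
Partial fraction decomposition gives [4/(s - 3)] + [-2*s/(s^2 + 4)] + [-4/(s^2 + 4)].
Invert each term: 4/(s - 3) ↔ 4e^(3t); -2·s/(s^2 + 4) ↔ -2cos(2t); -2·2/(s^2 + 4) ↔ -2sin(2t).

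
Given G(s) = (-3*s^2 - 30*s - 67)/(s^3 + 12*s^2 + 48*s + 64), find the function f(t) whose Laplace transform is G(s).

Factor the denominator: s^3 + 12*s^2 + 48*s + 64 = (s + 4)^3.
Partial fraction decomposition gives [-3/(s + 4)] + [-6/(s + 4)^2] + [5/(s + 4)^3].
Invert each term: -3/(s + 4) ↔ -3e^(-4t); -6/(s + 4)^2 ↔ -6t·e^(-4t); 5/(s + 4)^3 ↔ (5/2)t^2·e^(-4t).

f(t) = 5*t^2*exp(-4*t)/2 - 6*t*exp(-4*t) - 3*exp(-4*t)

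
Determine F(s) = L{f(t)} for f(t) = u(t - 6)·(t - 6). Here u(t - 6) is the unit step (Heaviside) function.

By the second shifting theorem, L{u(t - c)·g(t - c)} = e^(-cs)·G(s) with c = 6 and G(s) = L{g(t)}.
L{t} = 1!/s^2 = 1/s^2.

F(s) = exp(-6*s)/s^2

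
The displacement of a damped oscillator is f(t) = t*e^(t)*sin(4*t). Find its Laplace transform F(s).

F(s) = 8*(s - 1)/(s^2 - 2*s + 17)^2

L{sin(4t)} = 4/(s^2 + 16).
Multiplying by e^(t) shifts s → s - 1, so L{e^(t)*sin(4*t)} = 4/((s - 1)^2 + 16).
Then apply L{t·g(t)} = -d/ds[G(s)] with G(s) = 4/((s - 1)^2 + 16):
differentiating 1 time and applying the sign gives 8*(s - 1)/(s^2 - 2*s + 17)^2.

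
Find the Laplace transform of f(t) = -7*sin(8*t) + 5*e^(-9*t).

-56/(s^2 + 64) + 5/(s + 9)

By linearity of the Laplace transform, transform each term separately.
(5)·[L{e^(-9t)} = 1/(s + 9)]; (-7)·[L{sin(8t)} = 8/(s^2 + 64)].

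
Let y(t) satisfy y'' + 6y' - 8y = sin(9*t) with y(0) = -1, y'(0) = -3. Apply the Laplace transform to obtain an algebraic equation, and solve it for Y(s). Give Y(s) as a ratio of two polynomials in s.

Take the Laplace transform of both sides.
Using L{y''} = s^2 Y - s·y(0) - y'(0) and L{y'} = sY - y(0), with y(0) = -1, y'(0) = -3, the left side becomes (s^2 + 6*s - 8)Y - (-s - 9).
The right side is L{sin(9*t)} = 9/(s^2 + 81).
So (s^2 + 6*s - 8)Y = 9/(s^2 + 81) + (-s - 9).
Isolate Y and clear denominators.

Y(s) = (-s^3 - 9*s^2 - 81*s - 720)/(s^4 + 6*s^3 + 73*s^2 + 486*s - 648)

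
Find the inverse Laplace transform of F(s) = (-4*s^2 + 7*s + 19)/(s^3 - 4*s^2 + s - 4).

Factor the denominator: s^3 - 4*s^2 + s - 4 = (s - 4)*(s^2 + 1).
Partial fraction decomposition gives [-1/(s - 4)] + [-3*s/(s^2 + 1)] + [-5/(s^2 + 1)].
Invert each term: -1/(s - 4) ↔ -e^(4t); -3·s/(s^2 + 1) ↔ -3cos(t); -5·1/(s^2 + 1) ↔ -5sin(t).

-exp(4*t) - 5*sin(t) - 3*cos(t)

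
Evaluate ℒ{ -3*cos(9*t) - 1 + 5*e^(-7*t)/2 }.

By linearity of the Laplace transform, transform each term separately.
L{-1} = -1/s; (5/2)·[L{e^(-7t)} = 1/(s + 7)]; (-3)·[L{cos(9t)} = s/(s^2 + 81)].

-3*s/(s^2 + 81) + 5/(2*(s + 7)) - 1/s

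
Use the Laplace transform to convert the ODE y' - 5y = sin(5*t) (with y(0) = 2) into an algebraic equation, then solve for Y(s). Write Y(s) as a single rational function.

Laplace-transform each side.
With L{y'} = sY - y(0) = sY - 2: the LHS transforms to (s - 5)Y - (2).
The right side is L{sin(5*t)} = 5/(s^2 + 25).
So (s - 5)Y = 5/(s^2 + 25) + (2).
Isolate Y and clear denominators.

Y(s) = (2*s^2 + 55)/(s^3 - 5*s^2 + 25*s - 125)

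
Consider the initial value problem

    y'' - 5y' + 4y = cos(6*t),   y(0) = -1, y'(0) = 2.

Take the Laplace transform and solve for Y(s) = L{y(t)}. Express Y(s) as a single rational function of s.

Y(s) = (-s^3 + 7*s^2 - 35*s + 252)/(s^4 - 5*s^3 + 40*s^2 - 180*s + 144)

Take the Laplace transform of both sides.
The derivative rules (L{y''} = s^2 Y - s·y(0) - y'(0) and L{y'} = sY - y(0), with y(0) = -1, y'(0) = 2) turn the left side into (s^2 - 5*s + 4)Y - (-s + 7).
The right side is L{cos(6*t)} = s/(s^2 + 36).
So (s^2 - 5*s + 4)Y = s/(s^2 + 36) + (-s + 7).
Solve for Y(s) and write it as one ratio of polynomials.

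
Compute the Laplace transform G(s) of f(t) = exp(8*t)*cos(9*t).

G(s) = (s - 8)/((s - 8)^2 + 81)

L{cos(9t)} = s/(s^2 + 81).
By the first shifting theorem, multiplying by e^(8t) replaces s with s - 8.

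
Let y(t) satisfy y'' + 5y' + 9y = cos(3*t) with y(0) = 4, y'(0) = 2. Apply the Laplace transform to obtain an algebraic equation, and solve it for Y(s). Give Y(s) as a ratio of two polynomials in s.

Take the Laplace transform of both sides.
With L{y''} = s^2 Y - s·y(0) - y'(0) and L{y'} = sY - y(0), with y(0) = 4, y'(0) = 2: the LHS transforms to (s^2 + 5*s + 9)Y - (4*s + 22).
The right side is L{cos(3*t)} = s/(s^2 + 9).
So (s^2 + 5*s + 9)Y = s/(s^2 + 9) + (4*s + 22).
Isolate Y and clear denominators.

Y(s) = (4*s^3 + 22*s^2 + 37*s + 198)/(s^4 + 5*s^3 + 18*s^2 + 45*s + 81)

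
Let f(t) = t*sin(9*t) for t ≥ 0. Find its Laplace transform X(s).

L{sin(9t)} = 9/(s^2 + 81).
Then apply L{t·g(t)} = -d/ds[G(s)] with G(s) = 9/(s^2 + 81):
differentiating 1 time and applying the sign gives 18*s/(s^2 + 81)^2.

X(s) = 18*s/(s^2 + 81)^2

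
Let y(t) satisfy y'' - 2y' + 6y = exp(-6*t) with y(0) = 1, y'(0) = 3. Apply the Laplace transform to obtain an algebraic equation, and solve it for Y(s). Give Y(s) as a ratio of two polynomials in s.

Y(s) = (s^2 + 7*s + 7)/(s^3 + 4*s^2 - 6*s + 36)

Transform both sides with L{·}.
The derivative rules (L{y''} = s^2 Y - s·y(0) - y'(0) and L{y'} = sY - y(0), with y(0) = 1, y'(0) = 3) turn the left side into (s^2 - 2*s + 6)Y - (s + 1).
The right side is L{exp(-6*t)} = 1/(s + 6).
So (s^2 - 2*s + 6)Y = 1/(s + 6) + (s + 1).
Isolate Y and clear denominators.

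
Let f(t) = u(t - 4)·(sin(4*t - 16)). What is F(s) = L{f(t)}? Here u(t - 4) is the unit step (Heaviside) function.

F(s) = 4*exp(-4*s)/(s^2 + 16)

By the second shifting theorem, L{u(t - c)·g(t - c)} = e^(-cs)·G(s) with c = 4 and G(s) = L{g(t)}.
L{sin(4t)} = 4/(s^2 + 16).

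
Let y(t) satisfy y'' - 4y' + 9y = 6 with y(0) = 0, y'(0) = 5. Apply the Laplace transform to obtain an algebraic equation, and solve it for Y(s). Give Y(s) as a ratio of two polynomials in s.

Apply the Laplace transform to the equation.
The derivative rules (L{y''} = s^2 Y - s·y(0) - y'(0) and L{y'} = sY - y(0), with y(0) = 0, y'(0) = 5) turn the left side into (s^2 - 4*s + 9)Y - (5).
The right side is L{6} = 6/s.
So (s^2 - 4*s + 9)Y = 6/s + (5).
Isolate Y and clear denominators.

Y(s) = (5*s + 6)/(s^3 - 4*s^2 + 9*s)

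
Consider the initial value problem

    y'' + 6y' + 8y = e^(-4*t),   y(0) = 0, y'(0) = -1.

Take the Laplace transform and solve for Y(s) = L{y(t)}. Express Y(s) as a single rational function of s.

Y(s) = (-s - 3)/(s^3 + 10*s^2 + 32*s + 32)

Laplace-transform each side.
Using L{y''} = s^2 Y - s·y(0) - y'(0) and L{y'} = sY - y(0), with y(0) = 0, y'(0) = -1, the left side becomes (s^2 + 6*s + 8)Y - (-1).
The right side is L{e^(-4*t)} = 1/(s + 4).
So (s^2 + 6*s + 8)Y = 1/(s + 4) + (-1).
Isolate Y and clear denominators.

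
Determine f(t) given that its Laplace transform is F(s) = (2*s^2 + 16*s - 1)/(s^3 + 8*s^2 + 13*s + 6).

f(t) = -3*t*exp(-t) + 3*exp(-t) - exp(-6*t)

Factor the denominator: s^3 + 8*s^2 + 13*s + 6 = (s + 1)^2*(s + 6).
Partial fraction decomposition gives [3/(s + 1)] + [-3/(s + 1)^2] + [-1/(s + 6)].
Invert each term: 3/(s + 1) ↔ 3e^(-t); -3/(s + 1)^2 ↔ -3t·e^(-t); -1/(s + 6) ↔ -e^(-6t).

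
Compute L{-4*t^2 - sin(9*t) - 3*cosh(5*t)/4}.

-3*s/(4*(s^2 - 25)) - 9/(s^2 + 81) - 8/s^3

By linearity of the Laplace transform, transform each term separately.
(-3/4)·[L{cosh(5t)} = s/(s^2 - 25)]; (-1)·[L{sin(9t)} = 9/(s^2 + 81)]; (-4)·[L{t^2} = 2!/s^3 = 2/s^3].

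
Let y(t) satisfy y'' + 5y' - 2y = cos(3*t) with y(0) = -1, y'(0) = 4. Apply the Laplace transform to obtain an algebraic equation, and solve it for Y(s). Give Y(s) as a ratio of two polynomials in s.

Y(s) = (-s^3 - s^2 - 8*s - 9)/(s^4 + 5*s^3 + 7*s^2 + 45*s - 18)

Laplace-transform each side.
Using L{y''} = s^2 Y - s·y(0) - y'(0) and L{y'} = sY - y(0), with y(0) = -1, y'(0) = 4, the left side becomes (s^2 + 5*s - 2)Y - (-s - 1).
The right side is L{cos(3*t)} = s/(s^2 + 9).
So (s^2 + 5*s - 2)Y = s/(s^2 + 9) + (-s - 1).
Divide through and combine into a single rational function.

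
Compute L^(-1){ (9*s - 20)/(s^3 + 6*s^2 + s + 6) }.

-3*sin(t) + 2*cos(t) - 2*exp(-6*t)

Factor the denominator: s^3 + 6*s^2 + s + 6 = (s + 6)*(s^2 + 1).
Partial fraction decomposition gives [-2/(s + 6)] + [2*s/(s^2 + 1)] + [-3/(s^2 + 1)].
Invert each term: -2/(s + 6) ↔ -2e^(-6t); 2·s/(s^2 + 1) ↔ 2cos(t); -3·1/(s^2 + 1) ↔ -3sin(t).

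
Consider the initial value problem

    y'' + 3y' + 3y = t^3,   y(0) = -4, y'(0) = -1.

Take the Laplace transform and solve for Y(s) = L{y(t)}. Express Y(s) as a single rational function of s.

Y(s) = (-4*s^5 - 13*s^4 + 6)/(s^6 + 3*s^5 + 3*s^4)

Take the Laplace transform of both sides.
The derivative rules (L{y''} = s^2 Y - s·y(0) - y'(0) and L{y'} = sY - y(0), with y(0) = -4, y'(0) = -1) turn the left side into (s^2 + 3*s + 3)Y - (-4*s - 13).
The right side is L{t^3} = 6/s^4.
So (s^2 + 3*s + 3)Y = 6/s^4 + (-4*s - 13).
Isolate Y and clear denominators.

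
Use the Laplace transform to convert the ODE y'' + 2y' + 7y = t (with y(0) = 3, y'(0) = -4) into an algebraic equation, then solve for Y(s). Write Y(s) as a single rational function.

Y(s) = (3*s^3 + 2*s^2 + 1)/(s^4 + 2*s^3 + 7*s^2)

Apply the Laplace transform to the equation.
The derivative rules (L{y''} = s^2 Y - s·y(0) - y'(0) and L{y'} = sY - y(0), with y(0) = 3, y'(0) = -4) turn the left side into (s^2 + 2*s + 7)Y - (3*s + 2).
The right side is L{t} = s^(-2).
So (s^2 + 2*s + 7)Y = s^(-2) + (3*s + 2).
Solve for Y(s) and write it as one ratio of polynomials.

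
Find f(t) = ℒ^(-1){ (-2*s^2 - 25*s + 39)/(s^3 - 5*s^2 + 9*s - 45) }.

Factor the denominator: s^3 - 5*s^2 + 9*s - 45 = (s - 5)*(s^2 + 9).
Partial fraction decomposition gives [-4/(s - 5)] + [2*s/(s^2 + 9)] + [-15/(s^2 + 9)].
Invert each term: -4/(s - 5) ↔ -4e^(5t); 2·s/(s^2 + 9) ↔ 2cos(3t); -5·3/(s^2 + 9) ↔ -5sin(3t).

f(t) = -4*exp(5*t) - 5*sin(3*t) + 2*cos(3*t)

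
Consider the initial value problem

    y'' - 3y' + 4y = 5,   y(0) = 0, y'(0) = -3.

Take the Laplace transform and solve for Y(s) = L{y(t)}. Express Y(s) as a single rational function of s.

Laplace-transform each side.
Using L{y''} = s^2 Y - s·y(0) - y'(0) and L{y'} = sY - y(0), with y(0) = 0, y'(0) = -3, the left side becomes (s^2 - 3*s + 4)Y - (-3).
The right side is L{5} = 5/s.
So (s^2 - 3*s + 4)Y = 5/s + (-3).
Isolate Y and clear denominators.

Y(s) = (-3*s + 5)/(s^3 - 3*s^2 + 4*s)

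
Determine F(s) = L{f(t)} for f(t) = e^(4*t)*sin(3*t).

F(s) = 3/((s - 4)^2 + 9)

L{sin(3t)} = 3/(s^2 + 9).
By the first shifting theorem, multiplying by e^(4t) replaces s with s - 4.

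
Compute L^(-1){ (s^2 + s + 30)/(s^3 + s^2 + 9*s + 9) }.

Factor the denominator: s^3 + s^2 + 9*s + 9 = (s + 1)*(s^2 + 9).
Partial fraction decomposition gives [3/(s + 1)] + [-2*s/(s^2 + 9)] + [3/(s^2 + 9)].
Invert each term: 3/(s + 1) ↔ 3e^(-t); -2·s/(s^2 + 9) ↔ -2cos(3t); 1·3/(s^2 + 9) ↔ sin(3t).

sin(3*t) - 2*cos(3*t) + 3*exp(-t)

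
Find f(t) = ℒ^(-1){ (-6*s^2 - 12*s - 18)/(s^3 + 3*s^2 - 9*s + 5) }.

Factor the denominator: s^3 + 3*s^2 - 9*s + 5 = (s - 1)^2*(s + 5).
Partial fraction decomposition gives [-3/(s - 1)] + [-6/(s - 1)^2] + [-3/(s + 5)].
Invert each term: -3/(s - 1) ↔ -3e^(t); -6/(s - 1)^2 ↔ -6t·e^(t); -3/(s + 5) ↔ -3e^(-5t).

f(t) = -6*t*exp(t) - 3*exp(t) - 3*exp(-5*t)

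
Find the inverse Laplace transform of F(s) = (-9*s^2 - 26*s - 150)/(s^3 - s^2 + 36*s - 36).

-5*exp(t) - 5*sin(6*t) - 4*cos(6*t)

Factor the denominator: s^3 - s^2 + 36*s - 36 = (s - 1)*(s^2 + 36).
Partial fraction decomposition gives [-5/(s - 1)] + [-4*s/(s^2 + 36)] + [-30/(s^2 + 36)].
Invert each term: -5/(s - 1) ↔ -5e^(t); -4·s/(s^2 + 36) ↔ -4cos(6t); -5·6/(s^2 + 36) ↔ -5sin(6t).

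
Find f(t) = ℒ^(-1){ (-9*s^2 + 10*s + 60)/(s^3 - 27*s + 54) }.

Factor the denominator: s^3 - 27*s + 54 = (s - 3)^2*(s + 6).
Partial fraction decomposition gives [-5/(s - 3)] + [(s - 3)^(-2)] + [-4/(s + 6)].
Invert each term: -5/(s - 3) ↔ -5e^(3t); 1/(s - 3)^2 ↔ t·e^(3t); -4/(s + 6) ↔ -4e^(-6t).

f(t) = t*exp(3*t) - 5*exp(3*t) - 4*exp(-6*t)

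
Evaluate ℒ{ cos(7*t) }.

s/(s^2 + 49)

L{cos(7t)} = s/(s^2 + 49).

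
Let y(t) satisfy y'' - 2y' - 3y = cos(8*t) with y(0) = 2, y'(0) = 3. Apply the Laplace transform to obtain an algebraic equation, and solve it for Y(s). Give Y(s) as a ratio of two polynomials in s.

Y(s) = (2*s^3 - s^2 + 129*s - 64)/(s^4 - 2*s^3 + 61*s^2 - 128*s - 192)

Laplace-transform each side.
Using L{y''} = s^2 Y - s·y(0) - y'(0) and L{y'} = sY - y(0), with y(0) = 2, y'(0) = 3, the left side becomes (s^2 - 2*s - 3)Y - (2*s - 1).
The right side is L{cos(8*t)} = s/(s^2 + 64).
So (s^2 - 2*s - 3)Y = s/(s^2 + 64) + (2*s - 1).
Divide through and combine into a single rational function.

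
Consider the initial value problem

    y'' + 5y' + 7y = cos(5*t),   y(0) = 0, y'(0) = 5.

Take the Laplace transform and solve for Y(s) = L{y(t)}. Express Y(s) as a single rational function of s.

Apply the Laplace transform to the equation.
With L{y''} = s^2 Y - s·y(0) - y'(0) and L{y'} = sY - y(0), with y(0) = 0, y'(0) = 5: the LHS transforms to (s^2 + 5*s + 7)Y - (5).
The right side is L{cos(5*t)} = s/(s^2 + 25).
So (s^2 + 5*s + 7)Y = s/(s^2 + 25) + (5).
Solve for Y(s) and write it as one ratio of polynomials.

Y(s) = (5*s^2 + s + 125)/(s^4 + 5*s^3 + 32*s^2 + 125*s + 175)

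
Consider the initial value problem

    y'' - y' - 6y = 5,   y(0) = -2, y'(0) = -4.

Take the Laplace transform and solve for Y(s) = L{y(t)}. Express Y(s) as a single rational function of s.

Y(s) = (-2*s^2 - 2*s + 5)/(s^3 - s^2 - 6*s)

Laplace-transform each side.
With L{y''} = s^2 Y - s·y(0) - y'(0) and L{y'} = sY - y(0), with y(0) = -2, y'(0) = -4: the LHS transforms to (s^2 - s - 6)Y - (-2*s - 2).
The right side is L{5} = 5/s.
So (s^2 - s - 6)Y = 5/s + (-2*s - 2).
Solve for Y(s) and write it as one ratio of polynomials.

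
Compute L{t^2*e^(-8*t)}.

2/(s + 8)^3

L{e^(-8t)} = 1/(s + 8).
Then apply L{t^2·g(t)} = (-1)^2 d^2/ds^2[G(s)] with G(s) = 1/(s + 8):
differentiating 2 times and applying the sign gives 2/(s + 8)^3.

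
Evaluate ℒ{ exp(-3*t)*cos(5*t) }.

(s + 3)/((s + 3)^2 + 25)

L{cos(5t)} = s/(s^2 + 25).
By the first shifting theorem, multiplying by e^(-3t) replaces s with s + 3.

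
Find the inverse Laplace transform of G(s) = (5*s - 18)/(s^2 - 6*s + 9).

Factor the denominator: s^2 - 6*s + 9 = (s - 3)^2.
Partial fraction decomposition gives [5/(s - 3)] + [-3/(s - 3)^2].
Invert each term: 5/(s - 3) ↔ 5e^(3t); -3/(s - 3)^2 ↔ -3t·e^(3t).

-3*t*exp(3*t) + 5*exp(3*t)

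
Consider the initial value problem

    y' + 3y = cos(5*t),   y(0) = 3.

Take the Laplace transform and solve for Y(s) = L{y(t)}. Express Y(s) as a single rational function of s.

Laplace-transform each side.
Using L{y'} = sY - y(0) = sY - 3, the left side becomes (s + 3)Y - (3).
The right side is L{cos(5*t)} = s/(s^2 + 25).
So (s + 3)Y = s/(s^2 + 25) + (3).
Solve for Y(s) and write it as one ratio of polynomials.

Y(s) = (3*s^2 + s + 75)/(s^3 + 3*s^2 + 25*s + 75)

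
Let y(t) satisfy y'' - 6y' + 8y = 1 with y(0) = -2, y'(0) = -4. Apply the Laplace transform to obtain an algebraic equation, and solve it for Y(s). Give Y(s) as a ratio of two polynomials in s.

Laplace-transform each side.
Using L{y''} = s^2 Y - s·y(0) - y'(0) and L{y'} = sY - y(0), with y(0) = -2, y'(0) = -4, the left side becomes (s^2 - 6*s + 8)Y - (-2*s + 8).
The right side is L{1} = 1/s.
So (s^2 - 6*s + 8)Y = 1/s + (-2*s + 8).
Divide through and combine into a single rational function.

Y(s) = (-2*s^2 + 8*s + 1)/(s^3 - 6*s^2 + 8*s)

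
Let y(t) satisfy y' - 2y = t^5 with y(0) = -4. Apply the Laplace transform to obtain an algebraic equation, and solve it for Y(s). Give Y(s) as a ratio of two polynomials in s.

Laplace-transform each side.
Using L{y'} = sY - y(0) = sY - (-4), the left side becomes (s - 2)Y - (-4).
The right side is L{t^5} = 120/s^6.
So (s - 2)Y = 120/s^6 + (-4).
Isolate Y and clear denominators.

Y(s) = (-4*s^6 + 120)/(s^7 - 2*s^6)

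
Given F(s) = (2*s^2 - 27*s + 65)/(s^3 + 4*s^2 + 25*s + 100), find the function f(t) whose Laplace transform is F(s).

f(t) = -3*sin(5*t) - 3*cos(5*t) + 5*exp(-4*t)

Factor the denominator: s^3 + 4*s^2 + 25*s + 100 = (s + 4)*(s^2 + 25).
Partial fraction decomposition gives [5/(s + 4)] + [-3*s/(s^2 + 25)] + [-15/(s^2 + 25)].
Invert each term: 5/(s + 4) ↔ 5e^(-4t); -3·s/(s^2 + 25) ↔ -3cos(5t); -3·5/(s^2 + 25) ↔ -3sin(5t).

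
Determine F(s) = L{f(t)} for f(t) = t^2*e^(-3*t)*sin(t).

L{sin(t)} = 1/(s^2 + 1).
Multiplying by e^(-3t) shifts s → s + 3, so L{e^(-3*t)*sin(t)} = 1/((s + 3)^2 + 1).
Then apply L{t^2·g(t)} = (-1)^2 d^2/ds^2[G(s)] with G(s) = 1/((s + 3)^2 + 1):
differentiating 2 times and applying the sign gives 2*(3*s^2 + 18*s + 26)/(s^2 + 6*s + 10)^3.

F(s) = 2*(3*s^2 + 18*s + 26)/(s^2 + 6*s + 10)^3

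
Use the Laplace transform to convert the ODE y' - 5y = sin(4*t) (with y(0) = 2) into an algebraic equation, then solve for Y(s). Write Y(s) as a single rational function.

Transform both sides with L{·}.
The derivative rules (L{y'} = sY - y(0) = sY - 2) turn the left side into (s - 5)Y - (2).
The right side is L{sin(4*t)} = 4/(s^2 + 16).
So (s - 5)Y = 4/(s^2 + 16) + (2).
Isolate Y and clear denominators.

Y(s) = (2*s^2 + 36)/(s^3 - 5*s^2 + 16*s - 80)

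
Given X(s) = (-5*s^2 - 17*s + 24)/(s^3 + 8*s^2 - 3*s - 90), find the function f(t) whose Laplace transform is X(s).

Factor the denominator: s^3 + 8*s^2 - 3*s - 90 = (s - 3)*(s + 5)*(s + 6).
Partial fraction decomposition gives [-6/(s + 6)] + [-1/(s - 3)] + [2/(s + 5)].
Invert each term: -6/(s + 6) ↔ -6e^(-6t); -1/(s - 3) ↔ -e^(3t); 2/(s + 5) ↔ 2e^(-5t).

f(t) = -exp(3*t) + 2*exp(-5*t) - 6*exp(-6*t)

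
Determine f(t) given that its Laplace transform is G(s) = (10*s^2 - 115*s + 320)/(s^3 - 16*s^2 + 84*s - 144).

Factor the denominator: s^3 - 16*s^2 + 84*s - 144 = (s - 6)^2*(s - 4).
Partial fraction decomposition gives [5/(s - 6)] + [-5/(s - 6)^2] + [5/(s - 4)].
Invert each term: 5/(s - 6) ↔ 5e^(6t); -5/(s - 6)^2 ↔ -5t·e^(6t); 5/(s - 4) ↔ 5e^(4t).

f(t) = -5*t*exp(6*t) + 5*exp(6*t) + 5*exp(4*t)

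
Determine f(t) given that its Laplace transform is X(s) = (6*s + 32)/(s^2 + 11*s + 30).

Factor the denominator: s^2 + 11*s + 30 = (s + 5)*(s + 6).
Partial fraction decomposition gives [4/(s + 6)] + [2/(s + 5)].
Invert each term: 4/(s + 6) ↔ 4e^(-6t); 2/(s + 5) ↔ 2e^(-5t).

f(t) = 2*exp(-5*t) + 4*exp(-6*t)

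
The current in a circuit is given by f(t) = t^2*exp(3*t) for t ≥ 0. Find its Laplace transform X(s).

L{e^(3t)} = 1/(s - 3).
Then apply L{t^2·g(t)} = (-1)^2 d^2/ds^2[G(s)] with G(s) = 1/(s - 3):
differentiating 2 times and applying the sign gives 2/(s - 3)^3.

X(s) = 2/(s - 3)^3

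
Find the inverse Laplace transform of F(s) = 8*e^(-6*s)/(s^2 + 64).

Heaviside(t - 6)*(sin(8*t - 48))

The factor e^(-6s) signals a time shift by c = 6 (second shifting theorem).
L{sin(8t)} = 8/(s^2 + 64), so L^-1{8/(s^2 + 64)} = sin(8*t).
Hence the inverse is u(t - 6) times that function evaluated at t - 6.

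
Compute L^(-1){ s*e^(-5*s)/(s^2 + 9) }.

The factor e^(-5s) signals a time shift by c = 5 (second shifting theorem).
L{cos(3t)} = s/(s^2 + 9), so L^-1{s/(s^2 + 9)} = cos(3*t).
Hence the inverse is u(t - 5) times that function evaluated at t - 5.

Heaviside(t - 5)*(cos(3*t - 15))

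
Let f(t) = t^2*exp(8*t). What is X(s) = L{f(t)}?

X(s) = 2/(s - 8)^3

L{e^(8t)} = 1/(s - 8).
Then apply L{t^2·g(t)} = (-1)^2 d^2/ds^2[G(s)] with G(s) = 1/(s - 8):
differentiating 2 times and applying the sign gives 2/(s - 8)^3.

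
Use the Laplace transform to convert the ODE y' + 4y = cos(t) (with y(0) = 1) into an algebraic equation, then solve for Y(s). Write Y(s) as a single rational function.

Apply the Laplace transform to the equation.
Using L{y'} = sY - y(0) = sY - 1, the left side becomes (s + 4)Y - (1).
The right side is L{cos(t)} = s/(s^2 + 1).
So (s + 4)Y = s/(s^2 + 1) + (1).
Isolate Y and clear denominators.

Y(s) = (s^2 + s + 1)/(s^3 + 4*s^2 + s + 4)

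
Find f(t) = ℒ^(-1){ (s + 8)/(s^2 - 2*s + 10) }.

f(t) = 3*exp(t)*sin(3*t) + exp(t)*cos(3*t)

Complete the square in the denominator: s^2 - 2*s + 10 = (s - 1)^2 + 3^2.
Split the numerator to match: s + 8 = 1·(s - 1) + 3·3.
Invert each term: 1·(s - 1)/((s - 1)^2 + 9) ↔ e^(t)cos(3t); 3·3/((s - 1)^2 + 9) ↔ 3e^(t)sin(3t).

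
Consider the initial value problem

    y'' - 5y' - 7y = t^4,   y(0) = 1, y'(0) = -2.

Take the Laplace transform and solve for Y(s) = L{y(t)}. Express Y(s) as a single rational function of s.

Take the Laplace transform of both sides.
Using L{y''} = s^2 Y - s·y(0) - y'(0) and L{y'} = sY - y(0), with y(0) = 1, y'(0) = -2, the left side becomes (s^2 - 5*s - 7)Y - (s - 7).
The right side is L{t^4} = 24/s^5.
So (s^2 - 5*s - 7)Y = 24/s^5 + (s - 7).
Solve for Y(s) and write it as one ratio of polynomials.

Y(s) = (s^6 - 7*s^5 + 24)/(s^7 - 5*s^6 - 7*s^5)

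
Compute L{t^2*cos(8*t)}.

2*s*(s^2 - 192)/(s^2 + 64)^3

L{cos(8t)} = s/(s^2 + 64).
Then apply L{t^2·g(t)} = (-1)^2 d^2/ds^2[H(s)] with H(s) = s/(s^2 + 64):
differentiating 2 times and applying the sign gives 2*s*(s^2 - 192)/(s^2 + 64)^3.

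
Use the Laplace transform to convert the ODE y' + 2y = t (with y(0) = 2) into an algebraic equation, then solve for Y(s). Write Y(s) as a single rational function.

Take the Laplace transform of both sides.
With L{y'} = sY - y(0) = sY - 2: the LHS transforms to (s + 2)Y - (2).
The right side is L{t} = s^(-2).
So (s + 2)Y = s^(-2) + (2).
Solve for Y(s) and write it as one ratio of polynomials.

Y(s) = (2*s^2 + 1)/(s^3 + 2*s^2)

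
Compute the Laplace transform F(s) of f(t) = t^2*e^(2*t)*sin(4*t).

L{sin(4t)} = 4/(s^2 + 16).
Multiplying by e^(2t) shifts s → s - 2, so L{e^(2*t)*sin(4*t)} = 4/((s - 2)^2 + 16).
Then apply L{t^2·g(t)} = (-1)^2 d^2/ds^2[G(s)] with G(s) = 4/((s - 2)^2 + 16):
differentiating 2 times and applying the sign gives 8*(3*s^2 - 12*s - 4)/(s^2 - 4*s + 20)^3.

F(s) = 8*(3*s^2 - 12*s - 4)/(s^2 - 4*s + 20)^3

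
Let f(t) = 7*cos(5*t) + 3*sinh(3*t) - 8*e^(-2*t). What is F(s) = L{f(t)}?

F(s) = 7*s/(s^2 + 25) + 9/(s^2 - 9) - 8/(s + 2)

The transform is linear, so treat each term independently.
(-8)·[L{e^(-2t)} = 1/(s + 2)]; (3)·[L{sinh(3t)} = 3/(s^2 - 9)]; (7)·[L{cos(5t)} = s/(s^2 + 25)].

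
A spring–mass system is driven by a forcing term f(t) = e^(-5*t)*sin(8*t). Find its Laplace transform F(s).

F(s) = 8/((s + 5)^2 + 64)

L{sin(8t)} = 8/(s^2 + 64).
By the first shifting theorem, multiplying by e^(-5t) replaces s with s + 5.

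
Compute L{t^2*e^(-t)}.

L{e^(-t)} = 1/(s + 1).
Then apply L{t^2·g(t)} = (-1)^2 d^2/ds^2[G(s)] with G(s) = 1/(s + 1):
differentiating 2 times and applying the sign gives 2/(s + 1)^3.

2/(s + 1)^3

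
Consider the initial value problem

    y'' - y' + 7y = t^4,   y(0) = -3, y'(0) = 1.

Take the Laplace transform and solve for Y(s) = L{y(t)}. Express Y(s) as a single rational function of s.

Laplace-transform each side.
With L{y''} = s^2 Y - s·y(0) - y'(0) and L{y'} = sY - y(0), with y(0) = -3, y'(0) = 1: the LHS transforms to (s^2 - s + 7)Y - (-3*s + 4).
The right side is L{t^4} = 24/s^5.
So (s^2 - s + 7)Y = 24/s^5 + (-3*s + 4).
Divide through and combine into a single rational function.

Y(s) = (-3*s^6 + 4*s^5 + 24)/(s^7 - s^6 + 7*s^5)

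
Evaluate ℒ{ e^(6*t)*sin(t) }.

1/((s - 6)^2 + 1)

L{sin(t)} = 1/(s^2 + 1).
By the first shifting theorem, multiplying by e^(6t) replaces s with s - 6.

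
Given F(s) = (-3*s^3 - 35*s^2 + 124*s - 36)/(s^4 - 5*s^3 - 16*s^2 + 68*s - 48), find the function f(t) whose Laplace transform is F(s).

f(t) = -6*exp(6*t) - 2*exp(2*t) + 2*exp(t) + 3*exp(-4*t)

Factor the denominator: s^4 - 5*s^3 - 16*s^2 + 68*s - 48 = (s - 6)*(s - 2)*(s - 1)*(s + 4).
Partial fraction decomposition gives [-6/(s - 6)] + [2/(s - 1)] + [3/(s + 4)] + [-2/(s - 2)].
Invert each term: -6/(s - 6) ↔ -6e^(6t); 2/(s - 1) ↔ 2e^(t); 3/(s + 4) ↔ 3e^(-4t); -2/(s - 2) ↔ -2e^(2t).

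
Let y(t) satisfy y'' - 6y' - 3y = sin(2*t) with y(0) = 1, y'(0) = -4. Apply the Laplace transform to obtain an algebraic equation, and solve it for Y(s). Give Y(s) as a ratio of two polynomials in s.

Transform both sides with L{·}.
The derivative rules (L{y''} = s^2 Y - s·y(0) - y'(0) and L{y'} = sY - y(0), with y(0) = 1, y'(0) = -4) turn the left side into (s^2 - 6*s - 3)Y - (s - 10).
The right side is L{sin(2*t)} = 2/(s^2 + 4).
So (s^2 - 6*s - 3)Y = 2/(s^2 + 4) + (s - 10).
Isolate Y and clear denominators.

Y(s) = (s^3 - 10*s^2 + 4*s - 38)/(s^4 - 6*s^3 + s^2 - 24*s - 12)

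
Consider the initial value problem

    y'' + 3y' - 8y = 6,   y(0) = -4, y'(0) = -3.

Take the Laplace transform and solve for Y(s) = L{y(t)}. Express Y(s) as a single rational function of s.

Y(s) = (-4*s^2 - 15*s + 6)/(s^3 + 3*s^2 - 8*s)

Transform both sides with L{·}.
Using L{y''} = s^2 Y - s·y(0) - y'(0) and L{y'} = sY - y(0), with y(0) = -4, y'(0) = -3, the left side becomes (s^2 + 3*s - 8)Y - (-4*s - 15).
The right side is L{6} = 6/s.
So (s^2 + 3*s - 8)Y = 6/s + (-4*s - 15).
Solve for Y(s) and write it as one ratio of polynomials.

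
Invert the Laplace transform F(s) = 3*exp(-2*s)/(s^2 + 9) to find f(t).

f(t) = Heaviside(t - 2)*(sin(3*t - 6))

The factor e^(-2s) signals a time shift by c = 2 (second shifting theorem).
L{sin(3t)} = 3/(s^2 + 9), so L^-1{3/(s^2 + 9)} = sin(3*t).
Hence the inverse is u(t - 2) times that function evaluated at t - 2.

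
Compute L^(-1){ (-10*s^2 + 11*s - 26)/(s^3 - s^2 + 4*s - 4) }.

Factor the denominator: s^3 - s^2 + 4*s - 4 = (s - 1)*(s^2 + 4).
Partial fraction decomposition gives [-5/(s - 1)] + [-5*s/(s^2 + 4)] + [6/(s^2 + 4)].
Invert each term: -5/(s - 1) ↔ -5e^(t); -5·s/(s^2 + 4) ↔ -5cos(2t); 3·2/(s^2 + 4) ↔ 3sin(2t).

-5*exp(t) + 3*sin(2*t) - 5*cos(2*t)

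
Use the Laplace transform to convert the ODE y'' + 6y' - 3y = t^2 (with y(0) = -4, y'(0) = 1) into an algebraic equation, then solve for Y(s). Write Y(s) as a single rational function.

Take the Laplace transform of both sides.
Using L{y''} = s^2 Y - s·y(0) - y'(0) and L{y'} = sY - y(0), with y(0) = -4, y'(0) = 1, the left side becomes (s^2 + 6*s - 3)Y - (-4*s - 23).
The right side is L{t^2} = 2/s^3.
So (s^2 + 6*s - 3)Y = 2/s^3 + (-4*s - 23).
Solve for Y(s) and write it as one ratio of polynomials.

Y(s) = (-4*s^4 - 23*s^3 + 2)/(s^5 + 6*s^4 - 3*s^3)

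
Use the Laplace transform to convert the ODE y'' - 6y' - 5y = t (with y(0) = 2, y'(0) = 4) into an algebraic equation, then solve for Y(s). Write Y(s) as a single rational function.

Y(s) = (2*s^3 - 8*s^2 + 1)/(s^4 - 6*s^3 - 5*s^2)

Transform both sides with L{·}.
With L{y''} = s^2 Y - s·y(0) - y'(0) and L{y'} = sY - y(0), with y(0) = 2, y'(0) = 4: the LHS transforms to (s^2 - 6*s - 5)Y - (2*s - 8).
The right side is L{t} = s^(-2).
So (s^2 - 6*s - 5)Y = s^(-2) + (2*s - 8).
Divide through and combine into a single rational function.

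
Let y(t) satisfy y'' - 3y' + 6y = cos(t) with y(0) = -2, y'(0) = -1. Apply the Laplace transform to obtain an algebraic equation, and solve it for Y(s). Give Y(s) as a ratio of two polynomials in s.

Transform both sides with L{·}.
The derivative rules (L{y''} = s^2 Y - s·y(0) - y'(0) and L{y'} = sY - y(0), with y(0) = -2, y'(0) = -1) turn the left side into (s^2 - 3*s + 6)Y - (-2*s + 5).
The right side is L{cos(t)} = s/(s^2 + 1).
So (s^2 - 3*s + 6)Y = s/(s^2 + 1) + (-2*s + 5).
Solve for Y(s) and write it as one ratio of polynomials.

Y(s) = (-2*s^3 + 5*s^2 - s + 5)/(s^4 - 3*s^3 + 7*s^2 - 3*s + 6)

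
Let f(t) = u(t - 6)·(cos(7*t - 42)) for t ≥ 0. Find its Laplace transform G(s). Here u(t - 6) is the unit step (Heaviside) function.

G(s) = s*exp(-6*s)/(s^2 + 49)

By the second shifting theorem, L{u(t - c)·g(t - c)} = e^(-cs)·H(s) with c = 6 and H(s) = L{g(t)}.
L{cos(7t)} = s/(s^2 + 49).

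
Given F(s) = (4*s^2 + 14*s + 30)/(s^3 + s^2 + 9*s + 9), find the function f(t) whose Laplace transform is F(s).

f(t) = 4*sin(3*t) + 2*cos(3*t) + 2*exp(-t)

Factor the denominator: s^3 + s^2 + 9*s + 9 = (s + 1)*(s^2 + 9).
Partial fraction decomposition gives [2/(s + 1)] + [2*s/(s^2 + 9)] + [12/(s^2 + 9)].
Invert each term: 2/(s + 1) ↔ 2e^(-t); 2·s/(s^2 + 9) ↔ 2cos(3t); 4·3/(s^2 + 9) ↔ 4sin(3t).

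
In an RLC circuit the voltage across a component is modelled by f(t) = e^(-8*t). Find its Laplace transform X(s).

L{1} = 1/s.
By the first shifting theorem, multiplying by e^(-8t) replaces s with s + 8.

X(s) = 1/(s + 8)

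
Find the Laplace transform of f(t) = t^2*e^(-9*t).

L{e^(-9t)} = 1/(s + 9).
Then apply L{t^2·g(t)} = (-1)^2 d^2/ds^2[G(s)] with G(s) = 1/(s + 9):
differentiating 2 times and applying the sign gives 2/(s + 9)^3.

2/(s + 9)^3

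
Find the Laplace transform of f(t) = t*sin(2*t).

L{sin(2t)} = 2/(s^2 + 4).
Then apply L{t·g(t)} = -d/ds[G(s)] with G(s) = 2/(s^2 + 4):
differentiating 1 time and applying the sign gives 4*s/(s^2 + 4)^2.

4*s/(s^2 + 4)^2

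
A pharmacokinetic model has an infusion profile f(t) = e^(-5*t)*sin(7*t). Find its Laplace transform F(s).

L{sin(7t)} = 7/(s^2 + 49).
By the first shifting theorem, multiplying by e^(-5t) replaces s with s + 5.

F(s) = 7/((s + 5)^2 + 49)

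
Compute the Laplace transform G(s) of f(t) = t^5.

L{t^5} = 5!/s^6 = 120/s^6.

G(s) = 120/s^6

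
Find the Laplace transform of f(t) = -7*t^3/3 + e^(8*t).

Apply the Laplace transform termwise.
L{e^(8t)} = 1/(s - 8); (-7/3)·[L{t^3} = 3!/s^4 = 6/s^4].

1/(s - 8) - 14/s^4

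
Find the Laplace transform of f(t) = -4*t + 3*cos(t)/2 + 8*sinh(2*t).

3*s/(2*(s^2 + 1)) + 16/(s^2 - 4) - 4/s^2

Apply the Laplace transform termwise.
(8)·[L{sinh(2t)} = 2/(s^2 - 4)]; (-4)·[L{t} = 1!/s^2 = 1/s^2]; (3/2)·[L{cos(t)} = s/(s^2 + 1)].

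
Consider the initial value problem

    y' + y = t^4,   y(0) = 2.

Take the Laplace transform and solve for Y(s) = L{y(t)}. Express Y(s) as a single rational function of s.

Transform both sides with L{·}.
With L{y'} = sY - y(0) = sY - 2: the LHS transforms to (s + 1)Y - (2).
The right side is L{t^4} = 24/s^5.
So (s + 1)Y = 24/s^5 + (2).
Isolate Y and clear denominators.

Y(s) = (2*s^5 + 24)/(s^6 + s^5)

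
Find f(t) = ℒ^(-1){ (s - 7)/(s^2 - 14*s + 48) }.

Rewrite the denominator: s^2 - 14*s + 48 = (s - 7)^2 - 1.
The form in (s - 7) signals a first-shifting-theorem factor e^(7t).
Since L{cosh(t)} = s/(s^2 - 1), the inverse is exp(7*t)*cosh(t).

f(t) = exp(7*t)*cosh(t)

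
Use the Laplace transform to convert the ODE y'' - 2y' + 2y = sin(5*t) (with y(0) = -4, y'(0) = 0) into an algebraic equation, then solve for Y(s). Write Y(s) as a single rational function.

Y(s) = (-4*s^3 + 8*s^2 - 100*s + 205)/(s^4 - 2*s^3 + 27*s^2 - 50*s + 50)

Apply the Laplace transform to the equation.
The derivative rules (L{y''} = s^2 Y - s·y(0) - y'(0) and L{y'} = sY - y(0), with y(0) = -4, y'(0) = 0) turn the left side into (s^2 - 2*s + 2)Y - (-4*s + 8).
The right side is L{sin(5*t)} = 5/(s^2 + 25).
So (s^2 - 2*s + 2)Y = 5/(s^2 + 25) + (-4*s + 8).
Divide through and combine into a single rational function.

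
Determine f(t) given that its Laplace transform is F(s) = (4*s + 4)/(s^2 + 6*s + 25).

Complete the square in the denominator: s^2 + 6*s + 25 = (s + 3)^2 + 4^2.
Split the numerator to match: 4*s + 4 = 4·(s + 3) - 2·4.
Invert each term: 4·(s + 3)/((s + 3)^2 + 16) ↔ 4e^(-3t)cos(4t); -2·4/((s + 3)^2 + 16) ↔ -2e^(-3t)sin(4t).

f(t) = -2*exp(-3*t)*sin(4*t) + 4*exp(-3*t)*cos(4*t)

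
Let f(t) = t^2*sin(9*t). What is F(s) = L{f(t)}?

F(s) = 54*(s^2 - 27)/(s^2 + 81)^3

L{sin(9t)} = 9/(s^2 + 81).
Then apply L{t^2·g(t)} = (-1)^2 d^2/ds^2[G(s)] with G(s) = 9/(s^2 + 81):
differentiating 2 times and applying the sign gives 54*(s^2 - 27)/(s^2 + 81)^3.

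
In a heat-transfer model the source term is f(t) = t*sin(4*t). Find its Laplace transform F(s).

F(s) = 8*s/(s^2 + 16)^2

L{sin(4t)} = 4/(s^2 + 16).
Then apply L{t·g(t)} = -d/ds[G(s)] with G(s) = 4/(s^2 + 16):
differentiating 1 time and applying the sign gives 8*s/(s^2 + 16)^2.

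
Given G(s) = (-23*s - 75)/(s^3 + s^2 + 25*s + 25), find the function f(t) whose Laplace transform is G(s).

Factor the denominator: s^3 + s^2 + 25*s + 25 = (s + 1)*(s^2 + 25).
Partial fraction decomposition gives [-2/(s + 1)] + [2*s/(s^2 + 25)] + [-25/(s^2 + 25)].
Invert each term: -2/(s + 1) ↔ -2e^(-t); 2·s/(s^2 + 25) ↔ 2cos(5t); -5·5/(s^2 + 25) ↔ -5sin(5t).

f(t) = -5*sin(5*t) + 2*cos(5*t) - 2*exp(-t)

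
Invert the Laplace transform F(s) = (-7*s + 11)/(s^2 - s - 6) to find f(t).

Factor the denominator: s^2 - s - 6 = (s - 3)*(s + 2).
Partial fraction decomposition gives [-2/(s - 3)] + [-5/(s + 2)].
Invert each term: -2/(s - 3) ↔ -2e^(3t); -5/(s + 2) ↔ -5e^(-2t).

f(t) = -2*exp(3*t) - 5*exp(-2*t)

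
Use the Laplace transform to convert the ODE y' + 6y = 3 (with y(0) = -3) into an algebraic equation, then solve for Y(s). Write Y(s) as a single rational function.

Y(s) = (-3*s + 3)/(s^2 + 6*s)

Laplace-transform each side.
The derivative rules (L{y'} = sY - y(0) = sY - (-3)) turn the left side into (s + 6)Y - (-3).
The right side is L{3} = 3/s.
So (s + 6)Y = 3/s + (-3).
Isolate Y and clear denominators.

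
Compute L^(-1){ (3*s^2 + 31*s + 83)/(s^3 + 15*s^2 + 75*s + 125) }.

Factor the denominator: s^3 + 15*s^2 + 75*s + 125 = (s + 5)^3.
Partial fraction decomposition gives [3/(s + 5)] + [(s + 5)^(-2)] + [3/(s + 5)^3].
Invert each term: 3/(s + 5) ↔ 3e^(-5t); 1/(s + 5)^2 ↔ t·e^(-5t); 3/(s + 5)^3 ↔ (3/2)t^2·e^(-5t).

3*t^2*exp(-5*t)/2 + t*exp(-5*t) + 3*exp(-5*t)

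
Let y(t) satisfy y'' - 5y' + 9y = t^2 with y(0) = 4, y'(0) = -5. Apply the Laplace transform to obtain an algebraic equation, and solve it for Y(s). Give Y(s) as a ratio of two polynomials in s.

Y(s) = (4*s^4 - 25*s^3 + 2)/(s^5 - 5*s^4 + 9*s^3)

Laplace-transform each side.
The derivative rules (L{y''} = s^2 Y - s·y(0) - y'(0) and L{y'} = sY - y(0), with y(0) = 4, y'(0) = -5) turn the left side into (s^2 - 5*s + 9)Y - (4*s - 25).
The right side is L{t^2} = 2/s^3.
So (s^2 - 5*s + 9)Y = 2/s^3 + (4*s - 25).
Solve for Y(s) and write it as one ratio of polynomials.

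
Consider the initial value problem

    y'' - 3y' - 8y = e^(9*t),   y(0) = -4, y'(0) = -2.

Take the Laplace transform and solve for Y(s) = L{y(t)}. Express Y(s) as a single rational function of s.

Y(s) = (-4*s^2 + 46*s - 89)/(s^3 - 12*s^2 + 19*s + 72)

Take the Laplace transform of both sides.
The derivative rules (L{y''} = s^2 Y - s·y(0) - y'(0) and L{y'} = sY - y(0), with y(0) = -4, y'(0) = -2) turn the left side into (s^2 - 3*s - 8)Y - (-4*s + 10).
The right side is L{e^(9*t)} = 1/(s - 9).
So (s^2 - 3*s - 8)Y = 1/(s - 9) + (-4*s + 10).
Isolate Y and clear denominators.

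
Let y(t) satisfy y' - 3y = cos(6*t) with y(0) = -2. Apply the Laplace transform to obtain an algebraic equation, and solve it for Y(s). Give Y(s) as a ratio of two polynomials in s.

Transform both sides with L{·}.
Using L{y'} = sY - y(0) = sY - (-2), the left side becomes (s - 3)Y - (-2).
The right side is L{cos(6*t)} = s/(s^2 + 36).
So (s - 3)Y = s/(s^2 + 36) + (-2).
Divide through and combine into a single rational function.

Y(s) = (-2*s^2 + s - 72)/(s^3 - 3*s^2 + 36*s - 108)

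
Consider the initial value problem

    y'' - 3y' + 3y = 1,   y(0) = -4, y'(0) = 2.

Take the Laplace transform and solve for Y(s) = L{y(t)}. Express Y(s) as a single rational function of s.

Laplace-transform each side.
Using L{y''} = s^2 Y - s·y(0) - y'(0) and L{y'} = sY - y(0), with y(0) = -4, y'(0) = 2, the left side becomes (s^2 - 3*s + 3)Y - (-4*s + 14).
The right side is L{1} = 1/s.
So (s^2 - 3*s + 3)Y = 1/s + (-4*s + 14).
Divide through and combine into a single rational function.

Y(s) = (-4*s^2 + 14*s + 1)/(s^3 - 3*s^2 + 3*s)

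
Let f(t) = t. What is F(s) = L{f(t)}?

L{t} = 1!/s^2 = 1/s^2.

F(s) = s^(-2)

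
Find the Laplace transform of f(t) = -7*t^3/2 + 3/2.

3/(2*s) - 21/s^4

The transform is linear, so treat each term independently.
L{3/2} = (3/2)/s; (-7/2)·[L{t^3} = 3!/s^4 = 6/s^4].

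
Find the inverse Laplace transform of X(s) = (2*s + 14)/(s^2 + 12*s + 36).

2*t*exp(-6*t) + 2*exp(-6*t)

Factor the denominator: s^2 + 12*s + 36 = (s + 6)^2.
Partial fraction decomposition gives [2/(s + 6)] + [2/(s + 6)^2].
Invert each term: 2/(s + 6) ↔ 2e^(-6t); 2/(s + 6)^2 ↔ 2t·e^(-6t).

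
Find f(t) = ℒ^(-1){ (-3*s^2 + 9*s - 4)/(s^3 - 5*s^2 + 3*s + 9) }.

f(t) = -t*exp(3*t) - 2*exp(3*t) - exp(-t)

Factor the denominator: s^3 - 5*s^2 + 3*s + 9 = (s - 3)^2*(s + 1).
Partial fraction decomposition gives [-2/(s - 3)] + [-1/(s - 3)^2] + [-1/(s + 1)].
Invert each term: -2/(s - 3) ↔ -2e^(3t); -1/(s - 3)^2 ↔ -t·e^(3t); -1/(s + 1) ↔ -e^(-t).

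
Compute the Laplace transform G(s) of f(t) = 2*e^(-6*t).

L{2} = 2/s.
By the first shifting theorem, multiplying by e^(-6t) replaces s with s + 6.

G(s) = 2/(s + 6)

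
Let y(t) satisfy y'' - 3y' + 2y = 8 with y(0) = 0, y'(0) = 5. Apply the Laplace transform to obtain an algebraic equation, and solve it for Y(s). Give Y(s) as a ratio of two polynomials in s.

Y(s) = (5*s + 8)/(s^3 - 3*s^2 + 2*s)

Laplace-transform each side.
Using L{y''} = s^2 Y - s·y(0) - y'(0) and L{y'} = sY - y(0), with y(0) = 0, y'(0) = 5, the left side becomes (s^2 - 3*s + 2)Y - (5).
The right side is L{8} = 8/s.
So (s^2 - 3*s + 2)Y = 8/s + (5).
Solve for Y(s) and write it as one ratio of polynomials.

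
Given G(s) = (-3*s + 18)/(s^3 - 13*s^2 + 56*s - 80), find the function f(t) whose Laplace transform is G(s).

f(t) = -6*t*exp(4*t) + 3*exp(5*t) - 3*exp(4*t)

Factor the denominator: s^3 - 13*s^2 + 56*s - 80 = (s - 5)*(s - 4)^2.
Partial fraction decomposition gives [-3/(s - 4)] + [-6/(s - 4)^2] + [3/(s - 5)].
Invert each term: -3/(s - 4) ↔ -3e^(4t); -6/(s - 4)^2 ↔ -6t·e^(4t); 3/(s - 5) ↔ 3e^(5t).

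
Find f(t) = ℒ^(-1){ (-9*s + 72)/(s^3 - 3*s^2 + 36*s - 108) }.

f(t) = exp(3*t) - 2*sin(6*t) - cos(6*t)

Factor the denominator: s^3 - 3*s^2 + 36*s - 108 = (s - 3)*(s^2 + 36).
Partial fraction decomposition gives [1/(s - 3)] + [-s/(s^2 + 36)] + [-12/(s^2 + 36)].
Invert each term: 1/(s - 3) ↔ e^(3t); -1·s/(s^2 + 36) ↔ -cos(6t); -2·6/(s^2 + 36) ↔ -2sin(6t).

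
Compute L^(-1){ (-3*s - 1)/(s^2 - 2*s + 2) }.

-4*exp(t)*sin(t) - 3*exp(t)*cos(t)

Complete the square in the denominator: s^2 - 2*s + 2 = (s - 1)^2 + 1^2.
Split the numerator to match: -3*s - 1 = -3·(s - 1) - 4·1.
Invert each term: -3·(s - 1)/((s - 1)^2 + 1) ↔ -3e^(t)cos(t); -4·1/((s - 1)^2 + 1) ↔ -4e^(t)sin(t).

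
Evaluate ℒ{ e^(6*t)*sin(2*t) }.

2/((s - 6)^2 + 4)

L{sin(2t)} = 2/(s^2 + 4).
By the first shifting theorem, multiplying by e^(6t) replaces s with s - 6.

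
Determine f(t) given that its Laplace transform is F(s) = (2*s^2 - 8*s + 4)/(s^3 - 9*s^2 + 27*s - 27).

f(t) = -t^2*exp(3*t) + 4*t*exp(3*t) + 2*exp(3*t)

Factor the denominator: s^3 - 9*s^2 + 27*s - 27 = (s - 3)^3.
Partial fraction decomposition gives [2/(s - 3)] + [4/(s - 3)^2] + [-2/(s - 3)^3].
Invert each term: 2/(s - 3) ↔ 2e^(3t); 4/(s - 3)^2 ↔ 4t·e^(3t); -2/(s - 3)^3 ↔ (-1)t^2·e^(3t).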